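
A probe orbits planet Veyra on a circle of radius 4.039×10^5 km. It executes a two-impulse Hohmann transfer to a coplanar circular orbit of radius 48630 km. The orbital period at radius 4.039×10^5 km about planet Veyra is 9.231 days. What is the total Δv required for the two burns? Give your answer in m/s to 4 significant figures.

From Kepler's third law T² = 4π²r³/μ at r = 4.039×10^5 km, T = 9.231 days = 9.231 × 86400 s = 7.975584×10^5 s: μ = 4π²r³/T² = 4.08937×10^6 km³/s².
Transfer-ellipse semi-major axis a_t = (r₁ + r₂)/2 = (4.039×10^5 + 48630)/2 = 2.26265×10^5 km.
At r₁ the circular-orbit speed is v₁ = √(μ/r₁) = 3.182 km/s.
Transfer-orbit speed at r₁ (vis-viva): v_a = √[μ(2/r₁ − 1/a_t)] = 1.475 km/s.
First burn Δv₁ = |v_a − v₁| = 1.707 km/s.
Circular speed at r₂: v₂ = √(μ/r₂) = 9.1701 km/s.
Transfer-orbit speed at r₂: v_p = √[μ(2/r₂ − 1/a_t)] = 12.252 km/s.
Second burn Δv₂ = |v₂ − v_p| = 3.082 km/s.
Total Δv = Δv₁ + Δv₂ = 4.789 km/s.

Δv = 4789 m/s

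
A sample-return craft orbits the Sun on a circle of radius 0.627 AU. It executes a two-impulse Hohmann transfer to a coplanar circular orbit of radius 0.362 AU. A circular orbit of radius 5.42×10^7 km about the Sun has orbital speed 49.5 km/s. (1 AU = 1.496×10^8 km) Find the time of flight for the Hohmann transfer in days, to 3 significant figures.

From the circular-orbit relation v² = μ/r at r = 5.42×10^7 km: μ = v²r = (49.5)² × 5.42×10^7 = 1.32804×10^11 km³/s².
In km: r₁ = 0.627 × 1.496×10^8 = 9.37992×10^7 km; r₂ = 0.362 × 1.496×10^8 = 5.41552×10^7 km.
Transfer-ellipse semi-major axis a_t = (r₁ + r₂)/2 = (9.37992×10^7 + 5.41552×10^7)/2 = 7.39772×10^7 km.
Transfer time t = π√(a_t³/μ) = π√((7.39772×10^7)³ / 1.32804×10^11) = 5.485×10^6 s.
Converting: 5.485×10^6 s ÷ 86400 s/day = 63.5 days.

t = 63.5 days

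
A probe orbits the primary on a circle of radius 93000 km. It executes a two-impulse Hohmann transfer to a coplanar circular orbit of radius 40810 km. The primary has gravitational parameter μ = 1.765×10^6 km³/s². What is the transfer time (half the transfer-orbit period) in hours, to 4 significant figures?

The Hohmann ellipse has a_t = (r₁ + r₂)/2 = 66905 km.
Transfer time t = π√(a_t³/μ) = π√((66905)³ / 1.765×10^6) = 40920 s.
Converting: 40920 s ÷ 3600 s/hour = 11.37 hours.

t = 11.37 hours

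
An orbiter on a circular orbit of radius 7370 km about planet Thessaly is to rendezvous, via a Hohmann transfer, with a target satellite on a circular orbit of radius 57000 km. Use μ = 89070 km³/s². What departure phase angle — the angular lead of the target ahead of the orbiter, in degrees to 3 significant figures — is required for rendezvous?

φ = 104°

The Hohmann ellipse has a_t = (r₁ + r₂)/2 = 32185 km.
The half-period of the transfer ellipse is t = π√(a_t³/μ) = 60780.5 s.
Target angular speed ω₂ = √(μ/r₂³) = 2.19307×10^-5 rad/s.
Angle swept by the target during transfer: ω₂·t = 1.33296 rad = 76.37°.
The orbiter traverses 180° on the transfer ellipse, so the target must lead by 180° − 76.37° = 104°.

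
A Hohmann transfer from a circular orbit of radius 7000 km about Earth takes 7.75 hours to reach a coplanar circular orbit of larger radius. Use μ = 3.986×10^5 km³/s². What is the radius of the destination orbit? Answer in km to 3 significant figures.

r₂ = 56100 km

Transfer time t = 7.75 hours = 27900 s, and t = π√(a_t³/μ).
So a_t = (μ t²/π²)^(1/3) = (3.986×10^5 × (27900)² / π²)^(1/3) = 31561 km.
Since a_t = (r₁ + r₂)/2, r₂ = 2a_t − r₁ = 2×31561 − 7000 = 56122 km.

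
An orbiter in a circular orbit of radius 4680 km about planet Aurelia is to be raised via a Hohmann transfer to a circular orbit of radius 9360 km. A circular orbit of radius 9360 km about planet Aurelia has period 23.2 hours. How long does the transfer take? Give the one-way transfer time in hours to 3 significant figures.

From Kepler's third law T² = 4π²r³/μ at r = 9360 km, T = 23.2 hours = 23.2 × 3600 s = 83520 s: μ = 4π²r³/T² = 4640.94 km³/s².
The Hohmann ellipse has a_t = (r₁ + r₂)/2 = 7020 km.
Half the transfer-orbit period gives t = π√(a_t³/μ) = 27120 s.
Converting: 27120 s ÷ 3600 s/hour = 7.53 hours.

t = 7.53 hours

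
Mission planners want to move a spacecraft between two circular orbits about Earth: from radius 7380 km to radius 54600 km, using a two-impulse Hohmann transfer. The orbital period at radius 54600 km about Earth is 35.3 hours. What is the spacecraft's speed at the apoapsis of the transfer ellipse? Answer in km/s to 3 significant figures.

v = 1.32 km/s

From Kepler's third law T² = 4π²r³/μ at r = 54600 km, T = 35.3 hours = 35.3 × 3600 s = 1.2708×10^5 s: μ = 4π²r³/T² = 3.97909×10^5 km³/s².
Semi-major axis of the transfer orbit: a_t = (7380 + 54600)/2 = 30990 km.
At apoapsis, r = 54600 km.
From the vis-viva equation, v = √[μ(2/r − 1/a_t)] = 1.317 km/s.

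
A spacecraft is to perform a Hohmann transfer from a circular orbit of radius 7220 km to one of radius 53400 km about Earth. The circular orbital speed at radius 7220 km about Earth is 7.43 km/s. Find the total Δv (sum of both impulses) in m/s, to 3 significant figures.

Δv = 3830 m/s

From the circular-orbit relation v² = μ/r at r = 7220 km: μ = v²r = (7.43)² × 7220 = 3.98579×10^5 km³/s².
Transfer-ellipse semi-major axis a_t = (r₁ + r₂)/2 = (7220 + 53400)/2 = 30310 km.
Circular speed at r₁: v₁ = √(μ/r₁) = √(3.98579×10^5/7220) = 7.430 km/s.
On the transfer ellipse at r₁, vis-viva equation gives v_p = √[μ(2/r₁ − 1/a_t)] = 9.862 km/s.
First burn Δv₁ = |v_p − v₁| = 2.432 km/s.
At r₂, v₂ = √(μ/r₂) = 2.732 km/s.
Transfer-orbit speed at r₂: v_a = √[μ(2/r₂ − 1/a_t)] = 1.333 km/s.
Second burn Δv₂ = |v₂ − v_a| = 1.399 km/s.
Δv = Δv₁ + Δv₂ = 2.432 + 1.399 = 3.831 km/s.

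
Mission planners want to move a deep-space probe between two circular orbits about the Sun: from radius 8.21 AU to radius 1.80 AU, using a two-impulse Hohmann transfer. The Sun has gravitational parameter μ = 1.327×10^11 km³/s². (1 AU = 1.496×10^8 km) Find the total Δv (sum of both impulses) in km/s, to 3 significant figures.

In km: r₁ = 8.21 × 1.496×10^8 = 1.228216×10^9 km; r₂ = 1.80 × 1.496×10^8 = 2.6928×10^8 km.
Semi-major axis of the transfer orbit: a_t = (1.228216×10^9 + 2.6928×10^8)/2 = 7.48748×10^8 km.
At r₁ the circular-orbit speed is v₁ = √(μ/r₁) = 10.3944 km/s.
On the transfer ellipse at r₁, vis-viva equation gives v_a = √[μ(2/r₁ − 1/a_t)] = 6.23350 km/s.
First burn Δv₁ = |v_a − v₁| = 4.161 km/s.
At r₂, v₂ = √(μ/r₂) = 22.199 km/s.
Transfer-orbit speed at r₂: v_p = √[μ(2/r₂ − 1/a_t)] = 28.432 km/s.
Second burn Δv₂ = |v₂ − v_p| = 6.233 km/s.
Δv = Δv₁ + Δv₂ = 4.161 + 6.233 = 10.39 km/s.

Δv = 10.4 km/s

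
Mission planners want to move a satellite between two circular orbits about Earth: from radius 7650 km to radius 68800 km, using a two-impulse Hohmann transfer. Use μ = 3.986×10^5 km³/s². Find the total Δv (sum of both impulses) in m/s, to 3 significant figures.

Δv = 3800 m/s

Semi-major axis of the transfer orbit: a_t = (7650 + 68800)/2 = 38225 km.
Circular speed at r₁: v₁ = √(μ/r₁) = √(3.986×10^5/7650) = 7.218 km/s.
Transfer-orbit speed at r₁ (v² = μ(2/r − 1/a)): v_p = √[μ(2/r₁ − 1/a_t)] = 9.684 km/s.
First burn Δv₁ = |v_p − v₁| = 2.466 km/s.
At r₂, v₂ = √(μ/r₂) = 2.407 km/s.
Transfer-orbit speed at r₂: v_a = √[μ(2/r₂ − 1/a_t)] = 1.077 km/s.
Second burn Δv₂ = |v₂ − v_a| = 1.330 km/s.
Δv = Δv₁ + Δv₂ = 2.466 + 1.330 = 3.796 km/s.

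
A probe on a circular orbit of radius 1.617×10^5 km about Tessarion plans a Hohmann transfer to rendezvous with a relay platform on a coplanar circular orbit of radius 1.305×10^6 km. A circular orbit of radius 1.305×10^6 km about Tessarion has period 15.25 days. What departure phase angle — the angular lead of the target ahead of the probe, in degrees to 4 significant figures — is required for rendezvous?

From Kepler's third law T² = 4π²r³/μ at r = 1.305×10^6 km, T = 15.25 days = 15.25 × 86400 s = 1.3176×10^6 s: μ = 4π²r³/T² = 5.05387×10^7 km³/s².
The Hohmann ellipse has a_t = (r₁ + r₂)/2 = 7.3335×10^5 km.
Transfer time t = π√(a_t³/μ) = 2.775×10^5 s.
The target's mean motion on its circular orbit is ω₂ = √(μ/r₂³) = 4.769×10^-6 rad/s.
Angle swept by the target during transfer: ω₂·t = 1.3234 rad = 75.83°.
The probe traverses 180° on the transfer ellipse, so the target must lead by 180° − 75.83° = 104.2°.

φ = 104.2°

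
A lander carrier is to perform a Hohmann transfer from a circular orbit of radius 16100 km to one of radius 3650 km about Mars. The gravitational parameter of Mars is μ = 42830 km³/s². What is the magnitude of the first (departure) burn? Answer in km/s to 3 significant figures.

Δv₁ = 0.639 km/s

The Hohmann ellipse has a_t = (r₁ + r₂)/2 = 9875 km.
Circular speed at r = 16100 km: v_c = √(μ/r) = 1.631 km/s.
Vis-viva on the transfer ellipse at r = 16100 km gives v_t = √[μ(2/r − 1/a_t)] = 0.9916 km/s.
Δv₁ = |v_t − v_c| = |0.9916 − 1.631| = 0.6394 km/s.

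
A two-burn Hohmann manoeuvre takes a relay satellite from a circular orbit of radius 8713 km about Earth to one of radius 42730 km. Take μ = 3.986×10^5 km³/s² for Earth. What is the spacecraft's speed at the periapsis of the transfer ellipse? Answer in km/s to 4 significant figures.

Semi-major axis of the transfer orbit: a_t = (8713 + 42730)/2 = 25721.5 km.
At periapsis, r = 8713 km.
From the vis-viva equation, v = √[μ(2/r − 1/a_t)] = 8.718 km/s.

v = 8.718 km/s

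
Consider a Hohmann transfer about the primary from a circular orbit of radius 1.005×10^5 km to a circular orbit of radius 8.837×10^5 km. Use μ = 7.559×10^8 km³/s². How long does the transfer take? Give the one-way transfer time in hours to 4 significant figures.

The Hohmann ellipse has a_t = (r₁ + r₂)/2 = 4.921×10^5 km.
By Kepler's third law the transfer-orbit period is T = 2π√(a_t³/μ), so t = T/2 = 39450 s.
Converting: 39450 s ÷ 3600 s/hour = 10.96 hours.

t = 10.96 hours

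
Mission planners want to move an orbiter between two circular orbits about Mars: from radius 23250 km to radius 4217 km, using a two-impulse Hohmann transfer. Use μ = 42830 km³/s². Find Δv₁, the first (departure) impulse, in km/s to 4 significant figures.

Transfer-ellipse semi-major axis a_t = (r₁ + r₂)/2 = (23250 + 4217)/2 = 13733.5 km.
On the circular orbit at r = 23250 km, v_c = √(μ/r) = 1.3573 km/s.
Transfer-orbit speed at the same r (vis-viva, a = a_t): v_t = √[μ(2/r − 1/a_t)] = 0.75210 km/s.
Δv₁ = |v_t − v_c| = |0.75210 − 1.3573| = 0.6052 km/s.

Δv₁ = 0.6052 km/s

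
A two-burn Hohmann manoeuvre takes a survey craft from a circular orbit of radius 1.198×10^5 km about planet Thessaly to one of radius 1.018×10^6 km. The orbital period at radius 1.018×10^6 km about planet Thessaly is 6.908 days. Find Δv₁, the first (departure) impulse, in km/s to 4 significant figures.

Δv₁ = 10.55 km/s

From Kepler's third law T² = 4π²r³/μ at r = 1.018×10^6 km, T = 6.908 days = 6.908 × 86400 s = 5.968512×10^5 s: μ = 4π²r³/T² = 1.16915×10^8 km³/s².
Semi-major axis of the transfer orbit: a_t = (1.198×10^5 + 1.018×10^6)/2 = 5.689×10^5 km.
On the circular orbit at r = 1.198×10^5 km, v_c = √(μ/r) = 31.24 km/s.
Transfer-orbit speed at the same r (vis-viva, a = a_t): v_t = √[μ(2/r − 1/a_t)] = 41.79 km/s.
Δv₁ = |v_t − v_c| = |41.79 − 31.24| = 10.55 km/s.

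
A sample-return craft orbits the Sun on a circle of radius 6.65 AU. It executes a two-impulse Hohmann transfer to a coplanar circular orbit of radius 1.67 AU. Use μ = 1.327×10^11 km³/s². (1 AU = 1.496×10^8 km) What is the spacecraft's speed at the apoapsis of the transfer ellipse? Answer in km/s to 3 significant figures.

v = 7.32 km/s

In km: r₁ = 6.65 × 1.496×10^8 = 9.9484×10^8 km; r₂ = 1.67 × 1.496×10^8 = 2.49832×10^8 km.
The Hohmann ellipse has a_t = (r₁ + r₂)/2 = 6.22336×10^8 km.
At apoapsis, r = 9.9484×10^8 km.
Applying v² = μ(2/r − 1/a_t): v = 7.318 km/s.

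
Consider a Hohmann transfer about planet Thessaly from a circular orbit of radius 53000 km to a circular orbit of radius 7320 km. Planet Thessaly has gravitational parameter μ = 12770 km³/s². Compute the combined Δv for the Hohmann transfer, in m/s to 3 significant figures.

Δv = 679 m/s

The Hohmann ellipse has a_t = (r₁ + r₂)/2 = 30160 km.
Circular speed at r₁: v₁ = √(μ/r₁) = √(12770/53000) = 0.49086 km/s.
Transfer-orbit speed at r₁ (vis-viva): v_a = √[μ(2/r₁ − 1/a_t)] = 0.24182 km/s.
First burn Δv₁ = |v_a − v₁| = 0.2490 km/s.
Circular speed at r₂: v₂ = √(μ/r₂) = 1.3208 km/s.
Transfer-orbit speed at r₂: v_p = √[μ(2/r₂ − 1/a_t)] = 1.7509 km/s.
Second burn Δv₂ = |v₂ − v_p| = 0.4301 km/s.
Δv = Δv₁ + Δv₂ = 0.2490 + 0.4301 = 0.6791 km/s.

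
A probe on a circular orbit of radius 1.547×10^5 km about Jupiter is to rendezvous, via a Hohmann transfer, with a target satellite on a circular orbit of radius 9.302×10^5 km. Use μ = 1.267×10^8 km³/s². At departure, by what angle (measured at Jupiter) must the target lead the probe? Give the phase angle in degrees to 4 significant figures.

Semi-major axis of the transfer orbit: a_t = (1.547×10^5 + 9.302×10^5)/2 = 5.4245×10^5 km.
The half-period of the transfer ellipse is t = π√(a_t³/μ) = 1.115×10^5 s.
Target angular speed ω₂ = √(μ/r₂³) = 1.255×10^-5 rad/s.
Angle swept by the target during transfer: ω₂·t = 1.399 rad = 80.16°.
The probe traverses 180° on the transfer ellipse, so the target must lead by 180° − 80.16° = 99.84°.

φ = 99.84°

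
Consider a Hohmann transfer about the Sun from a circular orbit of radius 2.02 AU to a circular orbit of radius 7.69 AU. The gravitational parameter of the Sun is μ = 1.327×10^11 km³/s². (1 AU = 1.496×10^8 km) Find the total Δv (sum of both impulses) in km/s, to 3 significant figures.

Δv = 9.23 km/s

In km: r₁ = 2.02 × 1.496×10^8 = 3.02192×10^8 km; r₂ = 7.69 × 1.496×10^8 = 1.150424×10^9 km.
Transfer-ellipse semi-major axis a_t = (r₁ + r₂)/2 = (3.02192×10^8 + 1.150424×10^9)/2 = 7.26308×10^8 km.
Circular speed at r₁: v₁ = √(μ/r₁) = √(1.327×10^11/3.02192×10^8) = 20.955 km/s.
On the transfer ellipse at r₁, vis-viva gives v_p = √[μ(2/r₁ − 1/a_t)] = 26.373 km/s.
First burn Δv₁ = |v_p − v₁| = 5.418 km/s.
Circular speed at r₂: v₂ = √(μ/r₂) = 10.74 km/s.
Transfer-orbit speed at r₂: v_a = √[μ(2/r₂ − 1/a_t)] = 6.928 km/s.
Second burn Δv₂ = |v₂ − v_a| = 3.812 km/s.
Δv = Δv₁ + Δv₂ = 5.418 + 3.812 = 9.230 km/s.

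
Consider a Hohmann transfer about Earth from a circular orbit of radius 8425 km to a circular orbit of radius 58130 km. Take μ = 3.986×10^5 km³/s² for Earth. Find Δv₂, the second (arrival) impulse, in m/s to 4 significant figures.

Transfer-ellipse semi-major axis a_t = (r₁ + r₂)/2 = (8425 + 58130)/2 = 33277.5 km.
Circular speed at r = 58130 km: v_c = √(μ/r) = 2.619 km/s.
Vis-viva on the transfer ellipse at r = 58130 km gives v_t = √[μ(2/r − 1/a_t)] = 1.318 km/s.
Δv₂ = |v_t − v_c| = |1.318 − 2.619| = 1.301 km/s.

Δv₂ = 1301 m/s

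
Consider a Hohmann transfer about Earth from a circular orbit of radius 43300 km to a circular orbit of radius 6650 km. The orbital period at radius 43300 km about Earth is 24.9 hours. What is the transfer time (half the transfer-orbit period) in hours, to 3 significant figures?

t = 5.45 hours

From Kepler's third law T² = 4π²r³/μ at r = 43300 km, T = 24.9 hours = 24.9 × 3600 s = 89640 s: μ = 4π²r³/T² = 3.98859×10^5 km³/s².
Transfer-ellipse semi-major axis a_t = (r₁ + r₂)/2 = (43300 + 6650)/2 = 24975 km.
Transfer time t = π√(a_t³/μ) = π√((24975)³ / 3.98859×10^5) = 19630 s.
Converting: 19630 s ÷ 3600 s/hour = 5.45 hours.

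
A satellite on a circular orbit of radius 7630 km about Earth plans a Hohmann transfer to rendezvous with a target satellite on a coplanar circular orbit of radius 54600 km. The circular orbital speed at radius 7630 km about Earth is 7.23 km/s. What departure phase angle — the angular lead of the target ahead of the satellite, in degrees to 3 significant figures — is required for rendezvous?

φ = 103°

From the circular-orbit relation v² = μ/r at r = 7630 km: μ = v²r = (7.23)² × 7630 = 3.98842×10^5 km³/s².
The Hohmann ellipse has a_t = (r₁ + r₂)/2 = 31115 km.
The half-period of the transfer ellipse is t = π√(a_t³/μ) = 27303 s.
Target angular speed ω₂ = √(μ/r₂³) = 4.9501×10^-5 rad/s.
Angle swept by the target during transfer: ω₂·t = 1.3515 rad = 77.44°.
The satellite traverses 180° on the transfer ellipse, so the target must lead by 180° − 77.44° = 103°.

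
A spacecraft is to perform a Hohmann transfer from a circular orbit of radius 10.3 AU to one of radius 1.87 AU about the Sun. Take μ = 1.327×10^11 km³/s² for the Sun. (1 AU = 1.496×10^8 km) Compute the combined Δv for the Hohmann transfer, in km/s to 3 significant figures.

Δv = 10.7 km/s

In km: r₁ = 10.3 × 1.496×10^8 = 1.54088×10^9 km; r₂ = 1.87 × 1.496×10^8 = 2.79752×10^8 km.
The Hohmann ellipse has a_t = (r₁ + r₂)/2 = 9.10316×10^8 km.
Circular speed at r₁: v₁ = √(μ/r₁) = √(1.327×10^11/1.54088×10^9) = 9.280 km/s.
Transfer-orbit speed at r₁ (v² = μ(2/r − 1/a)): v_a = √[μ(2/r₁ − 1/a_t)] = 5.144 km/s.
First burn Δv₁ = |v_a − v₁| = 4.136 km/s.
Circular speed at r₂: v₂ = √(μ/r₂) = 21.780 km/s.
Transfer-orbit speed at r₂: v_p = √[μ(2/r₂ − 1/a_t)] = 28.336 km/s.
Second burn Δv₂ = |v₂ − v_p| = 6.556 km/s.
Δv = Δv₁ + Δv₂ = 4.136 + 6.556 = 10.69 km/s.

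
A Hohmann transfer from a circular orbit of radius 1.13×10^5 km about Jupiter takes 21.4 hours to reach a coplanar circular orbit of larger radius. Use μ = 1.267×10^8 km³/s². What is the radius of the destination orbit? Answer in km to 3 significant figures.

Transfer time t = 21.4 hours = 77040 s, and t = π√(a_t³/μ).
So a_t = (μ t²/π²)^(1/3) = (1.267×10^8 × (77040)² / π²)^(1/3) = 4.2394×10^5 km.
Since a_t = (r₁ + r₂)/2, r₂ = 2a_t − r₁ = 2×4.2394×10^5 − 1.130×10^5 = 7.3488×10^5 km.

r₂ = 7.35×10^5 km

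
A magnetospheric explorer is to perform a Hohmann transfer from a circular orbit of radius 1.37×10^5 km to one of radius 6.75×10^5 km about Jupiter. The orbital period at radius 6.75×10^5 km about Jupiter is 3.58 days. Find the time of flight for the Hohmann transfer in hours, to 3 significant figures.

From Kepler's third law T² = 4π²r³/μ at r = 6.75×10^5 km, T = 3.58 days = 3.58 × 86400 s = 3.09312×10^5 s: μ = 4π²r³/T² = 1.26905×10^8 km³/s².
The Hohmann ellipse has a_t = (r₁ + r₂)/2 = 4.060×10^5 km.
Transfer time t = π√(a_t³/μ) = π√((4.060×10^5)³ / 1.26905×10^8) = 72140 s.
Converting: 72140 s ÷ 3600 s/hour = 20.0 hours.

t = 20.0 hours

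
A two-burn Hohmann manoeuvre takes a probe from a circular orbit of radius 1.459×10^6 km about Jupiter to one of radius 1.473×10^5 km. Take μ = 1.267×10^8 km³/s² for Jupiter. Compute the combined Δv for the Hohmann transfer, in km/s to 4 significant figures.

Semi-major axis of the transfer orbit: a_t = (1.459×10^6 + 1.473×10^5)/2 = 8.0315×10^5 km.
At r₁ the circular-orbit speed is v₁ = √(μ/r₁) = 9.319 km/s.
Transfer-orbit speed at r₁ (v² = μ(2/r − 1/a)): v_a = √[μ(2/r₁ − 1/a_t)] = 3.991 km/s.
First burn Δv₁ = |v_a − v₁| = 5.328 km/s.
At r₂, v₂ = √(μ/r₂) = 29.33 km/s.
Transfer-orbit speed at r₂: v_p = √[μ(2/r₂ − 1/a_t)] = 39.53 km/s.
Second burn Δv₂ = |v₂ − v_p| = 10.20 km/s.
Total Δv = Δv₁ + Δv₂ = 15.53 km/s.

Δv = 15.53 km/s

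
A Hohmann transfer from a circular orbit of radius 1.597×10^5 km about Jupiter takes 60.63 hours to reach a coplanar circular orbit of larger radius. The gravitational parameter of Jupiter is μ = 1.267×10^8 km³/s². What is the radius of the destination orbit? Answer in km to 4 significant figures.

Transfer time t = 60.63 hours = 2.18268×10^5 s, and t = π√(a_t³/μ).
So a_t = (μ t²/π²)^(1/3) = (1.267×10^8 × (2.18268×10^5)² / π²)^(1/3) = 8.4883×10^5 km.
Since a_t = (r₁ + r₂)/2, r₂ = 2a_t − r₁ = 2×8.4883×10^5 − 1.597×10^5 = 1.53796×10^6 km.

r₂ = 1.538×10^6 km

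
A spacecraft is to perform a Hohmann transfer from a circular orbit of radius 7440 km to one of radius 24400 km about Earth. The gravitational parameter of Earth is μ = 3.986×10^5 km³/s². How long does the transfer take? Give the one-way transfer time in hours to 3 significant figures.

Transfer-ellipse semi-major axis a_t = (r₁ + r₂)/2 = (7440 + 24400)/2 = 15920 km.
Half the transfer-orbit period gives t = π√(a_t³/μ) = 9995 s.
Converting: 9995 s ÷ 3600 s/hour = 2.78 hours.

t = 2.78 hours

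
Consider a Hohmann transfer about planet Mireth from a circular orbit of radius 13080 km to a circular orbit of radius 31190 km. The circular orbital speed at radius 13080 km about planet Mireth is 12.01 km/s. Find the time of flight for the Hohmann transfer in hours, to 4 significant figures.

t = 2.092 hours

From the circular-orbit relation v² = μ/r at r = 13080 km: μ = v²r = (12.01)² × 13080 = 1.88666×10^6 km³/s².
Transfer-ellipse semi-major axis a_t = (r₁ + r₂)/2 = (13080 + 31190)/2 = 22135 km.
Half the transfer-orbit period gives t = π√(a_t³/μ) = 7532 s.
Converting: 7532 s ÷ 3600 s/hour = 2.092 hours.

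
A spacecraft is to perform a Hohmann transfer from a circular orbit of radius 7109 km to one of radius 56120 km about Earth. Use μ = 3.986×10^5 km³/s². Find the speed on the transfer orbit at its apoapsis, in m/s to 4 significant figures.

Semi-major axis of the transfer orbit: a_t = (7109 + 56120)/2 = 31614.5 km.
The apoapsis of the transfer ellipse is at r = 56120 km.
Vis-viva: v = √[μ(2/r − 1/a_t)] = √[3.986×10^5 × (2/56120 − 1/31614.5)] = 1.264 km/s.

v = 1264 m/s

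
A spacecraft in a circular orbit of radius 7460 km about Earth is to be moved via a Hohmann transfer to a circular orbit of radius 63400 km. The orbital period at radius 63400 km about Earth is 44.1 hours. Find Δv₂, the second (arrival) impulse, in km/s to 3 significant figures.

Δv₂ = 1.36 km/s

From Kepler's third law T² = 4π²r³/μ at r = 63400 km, T = 44.1 hours = 44.1 × 3600 s = 1.5876×10^5 s: μ = 4π²r³/T² = 3.99158×10^5 km³/s².
Semi-major axis of the transfer orbit: a_t = (7460 + 63400)/2 = 35430 km.
Circular speed at r = 63400 km: v_c = √(μ/r) = 2.509 km/s.
Vis-viva on the transfer ellipse at r = 63400 km gives v_t = √[μ(2/r − 1/a_t)] = 1.151 km/s.
Δv₂ = |v_t − v_c| = |1.151 − 2.509| = 1.358 km/s.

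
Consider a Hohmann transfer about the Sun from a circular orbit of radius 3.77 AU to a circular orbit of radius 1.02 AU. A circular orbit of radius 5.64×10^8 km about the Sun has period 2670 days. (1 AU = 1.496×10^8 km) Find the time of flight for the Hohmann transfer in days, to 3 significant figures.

t = 676 days

From Kepler's third law T² = 4π²r³/μ at r = 5.64×10^8 km, T = 2670 days = 2670 × 86400 s = 2.30688×10^8 s: μ = 4π²r³/T² = 1.33090×10^11 km³/s².
In km: r₁ = 3.77 × 1.496×10^8 = 5.63992×10^8 km; r₂ = 1.02 × 1.496×10^8 = 1.52592×10^8 km.
Transfer-ellipse semi-major axis a_t = (r₁ + r₂)/2 = (5.63992×10^8 + 1.52592×10^8)/2 = 3.58292×10^8 km.
By Kepler's third law the transfer-orbit period is T = 2π√(a_t³/μ), so t = T/2 = 5.840×10^7 s.
Converting: 5.840×10^7 s ÷ 86400 s/day = 676 days.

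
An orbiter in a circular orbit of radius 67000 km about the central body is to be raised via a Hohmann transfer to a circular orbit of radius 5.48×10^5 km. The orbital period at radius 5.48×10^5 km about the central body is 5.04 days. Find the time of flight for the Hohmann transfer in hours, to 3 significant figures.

From Kepler's third law T² = 4π²r³/μ at r = 5.48×10^5 km, T = 5.04 days = 5.04 × 86400 s = 4.35456×10^5 s: μ = 4π²r³/T² = 3.42620×10^7 km³/s².
Semi-major axis of the transfer orbit: a_t = (67000 + 5.480×10^5)/2 = 3.075×10^5 km.
Half the transfer-orbit period gives t = π√(a_t³/μ) = 91520 s.
Converting: 91520 s ÷ 3600 s/hour = 25.4 hours.

t = 25.4 hours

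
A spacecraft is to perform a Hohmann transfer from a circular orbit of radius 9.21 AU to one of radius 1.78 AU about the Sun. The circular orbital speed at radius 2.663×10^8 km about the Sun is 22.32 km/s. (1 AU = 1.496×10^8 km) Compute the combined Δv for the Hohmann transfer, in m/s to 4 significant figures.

From the circular-orbit relation v² = μ/r at r = 2.663×10^8 km: μ = v²r = (22.32)² × 2.663×10^8 = 1.32666×10^11 km³/s².
In km: r₁ = 9.21 × 1.496×10^8 = 1.377816×10^9 km; r₂ = 1.78 × 1.496×10^8 = 2.66288×10^8 km.
Transfer-ellipse semi-major axis a_t = (r₁ + r₂)/2 = (1.377816×10^9 + 2.66288×10^8)/2 = 8.22052×10^8 km.
At r₁ the circular-orbit speed is v₁ = √(μ/r₁) = 9.813 km/s.
On the transfer ellipse at r₁, vis-viva gives v_a = √[μ(2/r₁ − 1/a_t)] = 5.585 km/s.
First burn Δv₁ = |v_a − v₁| = 4.228 km/s.
At r₂, v₂ = √(μ/r₂) = 22.321 km/s.
Transfer-orbit speed at r₂: v_p = √[μ(2/r₂ − 1/a_t)] = 28.897 km/s.
Second burn Δv₂ = |v₂ − v_p| = 6.576 km/s.
Δv = Δv₁ + Δv₂ = 4.228 + 6.576 = 10.80 km/s.

Δv = 10800 m/s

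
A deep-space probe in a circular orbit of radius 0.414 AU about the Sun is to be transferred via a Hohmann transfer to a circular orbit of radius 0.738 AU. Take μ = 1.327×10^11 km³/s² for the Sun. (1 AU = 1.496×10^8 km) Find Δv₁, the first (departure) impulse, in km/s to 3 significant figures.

In km: r₁ = 0.414 × 1.496×10^8 = 6.19344×10^7 km; r₂ = 0.738 × 1.496×10^8 = 1.104048×10^8 km.
Transfer-ellipse semi-major axis a_t = (r₁ + r₂)/2 = (6.19344×10^7 + 1.104048×10^8)/2 = 8.61696×10^7 km.
Circular speed at r = 6.19344×10^7 km: v_c = √(μ/r) = 46.28811 km/s.
Vis-viva on the transfer ellipse at r = 6.19344×10^7 km gives v_t = √[μ(2/r − 1/a_t)] = 52.39459 km/s.
Δv₁ = |v_t − v_c| = |52.39459 − 46.28811| = 6.106 km/s.

Δv₁ = 6.11 km/s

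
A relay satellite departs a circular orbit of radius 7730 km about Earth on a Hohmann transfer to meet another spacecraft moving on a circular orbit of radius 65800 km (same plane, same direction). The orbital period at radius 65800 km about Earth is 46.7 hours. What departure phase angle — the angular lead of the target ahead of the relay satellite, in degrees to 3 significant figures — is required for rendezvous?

From Kepler's third law T² = 4π²r³/μ at r = 65800 km, T = 46.7 hours = 46.7 × 3600 s = 1.6812×10^5 s: μ = 4π²r³/T² = 3.97923×10^5 km³/s².
The Hohmann ellipse has a_t = (r₁ + r₂)/2 = 36765 km.
Transfer time t = π√(a_t³/μ) = 35110 s.
Target angular speed ω₂ = √(μ/r₂³) = 3.737×10^-5 rad/s.
Angle swept by the target during transfer: ω₂·t = 1.3121 rad = 75.18°.
The relay satellite traverses 180° on the transfer ellipse, so the target must lead by 180° − 75.18° = 105°.

φ = 105°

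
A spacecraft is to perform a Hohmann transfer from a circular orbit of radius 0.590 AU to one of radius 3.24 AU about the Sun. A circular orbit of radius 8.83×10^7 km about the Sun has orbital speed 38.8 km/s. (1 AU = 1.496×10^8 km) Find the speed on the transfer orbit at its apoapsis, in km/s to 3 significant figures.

v = 9.19 km/s

From the circular-orbit relation v² = μ/r at r = 8.83×10^7 km: μ = v²r = (38.8)² × 8.83×10^7 = 1.32930×10^11 km³/s².
In km: r₁ = 0.590 × 1.496×10^8 = 8.8264×10^7 km; r₂ = 3.24 × 1.496×10^8 = 4.84704×10^8 km.
The Hohmann ellipse has a_t = (r₁ + r₂)/2 = 2.86484×10^8 km.
The apoapsis of the transfer ellipse is at r = 4.84704×10^8 km.
Vis-viva: v = √[μ(2/r − 1/a_t)] = √[1.32930×10^11 × (2/4.84704×10^8 − 1/2.86484×10^8)] = 9.192 km/s.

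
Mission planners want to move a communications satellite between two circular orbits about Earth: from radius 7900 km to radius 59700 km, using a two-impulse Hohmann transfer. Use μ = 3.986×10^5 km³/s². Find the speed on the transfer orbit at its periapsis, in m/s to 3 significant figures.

The Hohmann ellipse has a_t = (r₁ + r₂)/2 = 33800 km.
The periapsis of the transfer ellipse is at r = 7900 km.
Applying v² = μ(2/r − 1/a_t): v = 9.440 km/s.

v = 9440 m/s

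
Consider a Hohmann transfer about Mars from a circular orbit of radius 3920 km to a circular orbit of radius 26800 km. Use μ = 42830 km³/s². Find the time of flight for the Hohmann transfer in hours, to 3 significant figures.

t = 8.03 hours

The Hohmann ellipse has a_t = (r₁ + r₂)/2 = 15360 km.
Half the transfer-orbit period gives t = π√(a_t³/μ) = 28900 s.
Converting: 28900 s ÷ 3600 s/hour = 8.03 hours.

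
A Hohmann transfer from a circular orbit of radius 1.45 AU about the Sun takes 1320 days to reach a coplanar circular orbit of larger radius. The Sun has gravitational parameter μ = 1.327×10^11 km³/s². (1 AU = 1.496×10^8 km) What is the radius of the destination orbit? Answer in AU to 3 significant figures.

In km: r₁ = 1.45 × 1.496×10^8 = 2.1692×10^8 km.
Transfer time t = 1320 days = 1.14048×10^8 s, and t = π√(a_t³/μ).
So a_t = (μ t²/π²)^(1/3) = (1.327×10^11 × (1.14048×10^8)² / π²)^(1/3) = 5.5922×10^8 km.
Since a_t = (r₁ + r₂)/2, r₂ = 2a_t − r₁ = 2×5.5922×10^8 − 2.1692×10^8 = 9.0152×10^8 km.
In AU: r₂ = 9.0152×10^8 / 1.496×10^8 = 6.03 AU.

r₂ = 6.03 AU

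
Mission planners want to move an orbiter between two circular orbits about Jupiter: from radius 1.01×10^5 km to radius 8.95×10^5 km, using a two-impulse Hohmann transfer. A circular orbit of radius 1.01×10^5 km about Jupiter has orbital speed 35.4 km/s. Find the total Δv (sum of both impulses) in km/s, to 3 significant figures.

From the circular-orbit relation v² = μ/r at r = 1.01×10^5 km: μ = v²r = (35.4)² × 1.01×10^5 = 1.26569×10^8 km³/s².
The Hohmann ellipse has a_t = (r₁ + r₂)/2 = 4.980×10^5 km.
Circular speed at r₁: v₁ = √(μ/r₁) = √(1.26569×10^8/1.010×10^5) = 35.400 km/s.
On the transfer ellipse at r₁, v² = μ(2/r − 1/a) gives v_p = √[μ(2/r₁ − 1/a_t)] = 47.457 km/s.
First burn Δv₁ = |v_p − v₁| = 12.057 km/s.
Circular speed at r₂: v₂ = √(μ/r₂) = 11.892 km/s.
Transfer-orbit speed at r₂: v_a = √[μ(2/r₂ − 1/a_t)] = 5.3555 km/s.
Second burn Δv₂ = |v₂ − v_a| = 6.5365 km/s.
Δv = Δv₁ + Δv₂ = 12.057 + 6.5365 = 18.59 km/s.

Δv = 18.6 km/s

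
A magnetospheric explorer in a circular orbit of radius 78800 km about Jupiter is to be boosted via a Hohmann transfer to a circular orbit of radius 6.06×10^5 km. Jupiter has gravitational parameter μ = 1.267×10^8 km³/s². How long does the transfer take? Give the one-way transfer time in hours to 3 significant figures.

t = 15.5 hours

The Hohmann ellipse has a_t = (r₁ + r₂)/2 = 3.424×10^5 km.
Half the transfer-orbit period gives t = π√(a_t³/μ) = 55920 s.
Converting: 55920 s ÷ 3600 s/hour = 15.5 hours.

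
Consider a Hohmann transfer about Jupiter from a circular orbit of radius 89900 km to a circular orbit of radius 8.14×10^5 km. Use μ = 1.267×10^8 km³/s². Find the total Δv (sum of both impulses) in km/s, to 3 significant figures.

The Hohmann ellipse has a_t = (r₁ + r₂)/2 = 4.5195×10^5 km.
At r₁ the circular-orbit speed is v₁ = √(μ/r₁) = 37.54 km/s.
Transfer-orbit speed at r₁ (vis-viva equation): v_p = √[μ(2/r₁ − 1/a_t)] = 50.38 km/s.
First burn Δv₁ = |v_p − v₁| = 12.84 km/s.
Circular speed at r₂: v₂ = √(μ/r₂) = 12.476 km/s.
Transfer-orbit speed at r₂: v_a = √[μ(2/r₂ − 1/a_t)] = 5.5643 km/s.
Second burn Δv₂ = |v₂ − v_a| = 6.912 km/s.
Total Δv = Δv₁ + Δv₂ = 19.75 km/s.

Δv = 19.8 km/s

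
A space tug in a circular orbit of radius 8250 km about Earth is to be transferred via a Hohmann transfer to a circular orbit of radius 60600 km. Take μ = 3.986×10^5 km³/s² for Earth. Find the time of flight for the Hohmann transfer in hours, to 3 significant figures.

t = 8.83 hours

Semi-major axis of the transfer orbit: a_t = (8250 + 60600)/2 = 34425 km.
Transfer time t = π√(a_t³/μ) = π√((34425)³ / 3.986×10^5) = 31780 s.
Converting: 31780 s ÷ 3600 s/hour = 8.83 hours.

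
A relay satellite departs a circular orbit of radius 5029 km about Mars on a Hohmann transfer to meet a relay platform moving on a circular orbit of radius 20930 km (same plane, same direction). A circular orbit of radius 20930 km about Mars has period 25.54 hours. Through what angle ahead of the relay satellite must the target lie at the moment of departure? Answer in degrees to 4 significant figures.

From Kepler's third law T² = 4π²r³/μ at r = 20930 km, T = 25.54 hours = 25.54 × 3600 s = 91944 s: μ = 4π²r³/T² = 42817.4 km³/s².
Transfer-ellipse semi-major axis a_t = (r₁ + r₂)/2 = (5029 + 20930)/2 = 12979.5 km.
Transfer time t = π√(a_t³/μ) = 22450 s.
The target's mean motion on its circular orbit is ω₂ = √(μ/r₂³) = 6.834×10^-5 rad/s.
Angle swept by the target during transfer: ω₂·t = 1.5342 rad = 87.90°.
The relay satellite traverses 180° on the transfer ellipse, so the target must lead by 180° − 87.90° = 92.10°.

φ = 92.10°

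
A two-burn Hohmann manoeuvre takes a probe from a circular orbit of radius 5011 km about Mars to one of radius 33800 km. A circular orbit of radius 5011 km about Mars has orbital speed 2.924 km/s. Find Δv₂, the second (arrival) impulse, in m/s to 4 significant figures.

Δv₂ = 553.7 m/s

From the circular-orbit relation v² = μ/r at r = 5011 km: μ = v²r = (2.924)² × 5011 = 42842.9 km³/s².
Semi-major axis of the transfer orbit: a_t = (5011 + 33800)/2 = 19405.5 km.
On the circular orbit at r = 33800 km, v_c = √(μ/r) = 1.12585 km/s.
Vis-viva on the transfer ellipse at r = 33800 km gives v_t = √[μ(2/r − 1/a_t)] = 0.572112 km/s.
Δv₂ = |v_t − v_c| = |0.572112 − 1.12585| = 0.5537 km/s.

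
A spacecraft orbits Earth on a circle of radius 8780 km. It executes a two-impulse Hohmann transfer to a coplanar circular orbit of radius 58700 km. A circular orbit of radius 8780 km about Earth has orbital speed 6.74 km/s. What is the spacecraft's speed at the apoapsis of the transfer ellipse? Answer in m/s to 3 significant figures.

From the circular-orbit relation v² = μ/r at r = 8780 km: μ = v²r = (6.74)² × 8780 = 3.98854×10^5 km³/s².
The Hohmann ellipse has a_t = (r₁ + r₂)/2 = 33740 km.
At apoapsis, r = 58700 km.
Applying v² = μ(2/r − 1/a_t): v = 1.330 km/s.

v = 1330 m/s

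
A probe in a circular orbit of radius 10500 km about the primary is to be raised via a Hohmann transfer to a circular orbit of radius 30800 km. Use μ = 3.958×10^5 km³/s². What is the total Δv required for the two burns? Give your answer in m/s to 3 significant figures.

The Hohmann ellipse has a_t = (r₁ + r₂)/2 = 20650 km.
Circular speed at r₁: v₁ = √(μ/r₁) = √(3.958×10^5/10500) = 6.1396 km/s.
Transfer-orbit speed at r₁ (vis-viva equation): v_p = √[μ(2/r₁ − 1/a_t)] = 7.4982 km/s.
First burn Δv₁ = |v_p − v₁| = 1.3586 km/s.
Circular speed at r₂: v₂ = √(μ/r₂) = 3.5848 km/s.
Transfer-orbit speed at r₂: v_a = √[μ(2/r₂ − 1/a_t)] = 2.5562 km/s.
Second burn Δv₂ = |v₂ − v_a| = 1.0286 km/s.
Total Δv = Δv₁ + Δv₂ = 2.387 km/s.

Δv = 2390 m/s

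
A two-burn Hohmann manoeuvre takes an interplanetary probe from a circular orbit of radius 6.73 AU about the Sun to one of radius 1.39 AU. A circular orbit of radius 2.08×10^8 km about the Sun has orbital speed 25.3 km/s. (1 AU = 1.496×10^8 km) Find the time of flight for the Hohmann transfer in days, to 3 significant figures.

t = 1490 days

From the circular-orbit relation v² = μ/r at r = 2.08×10^8 km: μ = v²r = (25.3)² × 2.08×10^8 = 1.33139×10^11 km³/s².
In km: r₁ = 6.73 × 1.496×10^8 = 1.006808×10^9 km; r₂ = 1.39 × 1.496×10^8 = 2.07944×10^8 km.
The Hohmann ellipse has a_t = (r₁ + r₂)/2 = 6.07376×10^8 km.
Half the transfer-orbit period gives t = π√(a_t³/μ) = 1.289×10^8 s.
Converting: 1.289×10^8 s ÷ 86400 s/day = 1490 days.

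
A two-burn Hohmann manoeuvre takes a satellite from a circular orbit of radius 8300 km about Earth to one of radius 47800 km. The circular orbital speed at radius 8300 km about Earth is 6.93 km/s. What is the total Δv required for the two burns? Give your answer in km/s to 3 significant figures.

Δv = 3.43 km/s

From the circular-orbit relation v² = μ/r at r = 8300 km: μ = v²r = (6.93)² × 8300 = 3.98607×10^5 km³/s².
The Hohmann ellipse has a_t = (r₁ + r₂)/2 = 28050 km.
At r₁ the circular-orbit speed is v₁ = √(μ/r₁) = 6.9300 km/s.
On the transfer ellipse at r₁, vis-viva gives v_p = √[μ(2/r₁ − 1/a_t)] = 9.0465 km/s.
First burn Δv₁ = |v_p − v₁| = 2.1165 km/s.
Circular speed at r₂: v₂ = √(μ/r₂) = 2.8877 km/s.
Transfer-orbit speed at r₂: v_a = √[μ(2/r₂ − 1/a_t)] = 1.5708 km/s.
Second burn Δv₂ = |v₂ − v_a| = 1.3169 km/s.
Δv = Δv₁ + Δv₂ = 2.1165 + 1.3169 = 3.433 km/s.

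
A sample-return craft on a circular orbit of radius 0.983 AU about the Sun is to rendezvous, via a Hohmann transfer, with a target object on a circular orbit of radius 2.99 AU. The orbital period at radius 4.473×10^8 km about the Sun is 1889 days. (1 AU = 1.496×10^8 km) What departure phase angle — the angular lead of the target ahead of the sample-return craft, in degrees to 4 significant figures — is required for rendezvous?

φ = 82.52°

From Kepler's third law T² = 4π²r³/μ at r = 4.473×10^8 km, T = 1889 days = 1889 × 86400 s = 1.632096×10^8 s: μ = 4π²r³/T² = 1.32637×10^11 km³/s².
In km: r₁ = 0.983 × 1.496×10^8 = 1.470568×10^8 km; r₂ = 2.99 × 1.496×10^8 = 4.47304×10^8 km.
Transfer-ellipse semi-major axis a_t = (r₁ + r₂)/2 = (1.470568×10^8 + 4.47304×10^8)/2 = 2.971804×10^8 km.
Transfer time t = π√(a_t³/μ) = 4.419×10^7 s.
Target angular speed ω₂ = √(μ/r₂³) = 3.850×10^-8 rad/s.
Angle swept by the target during transfer: ω₂·t = 1.7013 rad = 97.48°.
Arrival is 180° from departure on the ellipse, so φ = 180° − 97.48° = 82.52°.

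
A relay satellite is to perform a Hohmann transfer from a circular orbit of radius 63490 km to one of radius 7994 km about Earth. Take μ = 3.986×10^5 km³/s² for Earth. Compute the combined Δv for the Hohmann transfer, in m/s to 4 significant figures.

Semi-major axis of the transfer orbit: a_t = (63490 + 7994)/2 = 35742 km.
At r₁ the circular-orbit speed is v₁ = √(μ/r₁) = 2.506 km/s.
On the transfer ellipse at r₁, vis-viva gives v_a = √[μ(2/r₁ − 1/a_t)] = 1.185 km/s.
First burn Δv₁ = |v_a − v₁| = 1.321 km/s.
Circular speed at r₂: v₂ = √(μ/r₂) = 7.061 km/s.
Transfer-orbit speed at r₂: v_p = √[μ(2/r₂ − 1/a_t)] = 9.411 km/s.
Second burn Δv₂ = |v₂ − v_p| = 2.350 km/s.
Δv = Δv₁ + Δv₂ = 1.321 + 2.350 = 3.671 km/s.

Δv = 3671 m/s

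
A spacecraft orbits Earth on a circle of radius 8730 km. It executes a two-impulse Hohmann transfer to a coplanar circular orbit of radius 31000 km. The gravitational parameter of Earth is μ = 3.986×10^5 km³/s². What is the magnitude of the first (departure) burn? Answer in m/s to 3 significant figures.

Semi-major axis of the transfer orbit: a_t = (8730 + 31000)/2 = 19865 km.
Circular speed at r = 8730 km: v_c = √(μ/r) = 6.757 km/s.
Transfer-orbit speed at the same r (vis-viva, a = a_t): v_t = √[μ(2/r − 1/a_t)] = 8.441 km/s.
Δv₁ = |v_t − v_c| = |8.441 − 6.757| = 1.684 km/s.

Δv₁ = 1680 m/s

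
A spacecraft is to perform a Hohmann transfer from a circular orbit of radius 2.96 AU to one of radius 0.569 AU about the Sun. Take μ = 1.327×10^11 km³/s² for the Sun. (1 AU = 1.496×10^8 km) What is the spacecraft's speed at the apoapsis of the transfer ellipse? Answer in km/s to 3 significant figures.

v = 9.83 km/s

In km: r₁ = 2.96 × 1.496×10^8 = 4.42816×10^8 km; r₂ = 0.569 × 1.496×10^8 = 8.51224×10^7 km.
Semi-major axis of the transfer orbit: a_t = (4.42816×10^8 + 8.51224×10^7)/2 = 2.639692×10^8 km.
The apoapsis of the transfer ellipse is at r = 4.42816×10^8 km.
Vis-viva: v = √[μ(2/r − 1/a_t)] = √[1.327×10^11 × (2/4.42816×10^8 − 1/2.639692×10^8)] = 9.830 km/s.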